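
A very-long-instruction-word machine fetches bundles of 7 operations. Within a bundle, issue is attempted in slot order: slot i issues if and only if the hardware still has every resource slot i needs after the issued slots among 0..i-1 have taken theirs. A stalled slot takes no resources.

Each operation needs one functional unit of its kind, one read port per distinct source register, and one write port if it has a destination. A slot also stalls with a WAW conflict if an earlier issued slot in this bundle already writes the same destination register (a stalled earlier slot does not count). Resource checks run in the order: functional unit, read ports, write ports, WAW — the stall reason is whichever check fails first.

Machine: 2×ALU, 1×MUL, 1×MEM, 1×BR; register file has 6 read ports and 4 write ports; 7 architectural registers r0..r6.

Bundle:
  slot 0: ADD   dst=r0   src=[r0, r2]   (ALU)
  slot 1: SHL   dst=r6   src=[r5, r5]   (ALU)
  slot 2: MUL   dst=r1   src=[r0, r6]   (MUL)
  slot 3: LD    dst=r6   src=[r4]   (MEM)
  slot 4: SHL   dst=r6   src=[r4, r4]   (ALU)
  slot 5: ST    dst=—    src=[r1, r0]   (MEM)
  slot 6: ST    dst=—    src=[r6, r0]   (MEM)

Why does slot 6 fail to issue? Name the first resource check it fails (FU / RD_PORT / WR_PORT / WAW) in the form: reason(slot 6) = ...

reason(slot 6) = RD_PORT

[0] ALU needs rd=2 wr=1: ok; after: ALU=1 MUL=1 MEM=1 BR=1, R=4, W=3
[1] ALU needs rd=1 wr=1: ok; after: ALU=0 MUL=1 MEM=1 BR=1, R=3, W=2
[2] MUL needs rd=2 wr=1: ok; after: ALU=0 MUL=0 MEM=1 BR=1, R=1, W=1
[3] MEM needs rd=1 wr=1: WAW; after: ALU=0 MUL=0 MEM=1 BR=1, R=1, W=1
[4] ALU needs rd=1 wr=1: FU; after: ALU=0 MUL=0 MEM=1 BR=1, R=1, W=1
[5] MEM needs rd=2 wr=0: RD_PORT; after: ALU=0 MUL=0 MEM=1 BR=1, R=1, W=1
[6] MEM needs rd=2 wr=0: RD_PORT; after: ALU=0 MUL=0 MEM=1 BR=1, R=1, W=1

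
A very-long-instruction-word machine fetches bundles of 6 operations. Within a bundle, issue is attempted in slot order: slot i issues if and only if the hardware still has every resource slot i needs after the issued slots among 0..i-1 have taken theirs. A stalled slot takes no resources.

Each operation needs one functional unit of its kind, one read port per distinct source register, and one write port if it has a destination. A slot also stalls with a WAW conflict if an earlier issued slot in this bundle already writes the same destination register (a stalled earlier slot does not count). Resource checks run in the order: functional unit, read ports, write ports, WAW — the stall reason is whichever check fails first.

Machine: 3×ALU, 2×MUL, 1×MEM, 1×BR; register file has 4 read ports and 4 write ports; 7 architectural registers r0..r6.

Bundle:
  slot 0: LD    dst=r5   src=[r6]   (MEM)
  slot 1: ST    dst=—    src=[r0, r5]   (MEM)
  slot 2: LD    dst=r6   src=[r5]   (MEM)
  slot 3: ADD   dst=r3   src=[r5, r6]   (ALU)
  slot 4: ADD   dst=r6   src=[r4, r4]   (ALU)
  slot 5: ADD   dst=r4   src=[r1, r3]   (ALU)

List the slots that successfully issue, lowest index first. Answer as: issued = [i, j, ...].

issued = [0, 3, 4]

#0 MEM src=r6 dispatched  <A:3 Mu:2 Ld:0 B:1 rd:3 wr:3>
#1 MEM src=r0,r5 held:FU  <A:3 Mu:2 Ld:0 B:1 rd:3 wr:3>
#2 MEM src=r5 held:FU  <A:3 Mu:2 Ld:0 B:1 rd:3 wr:3>
#3 ALU src=r5,r6 dispatched  <A:2 Mu:2 Ld:0 B:1 rd:1 wr:2>
#4 ALU src=r4,r4 dispatched  <A:1 Mu:2 Ld:0 B:1 rd:0 wr:1>
#5 ALU src=r1,r3 held:RD_PORT  <A:1 Mu:2 Ld:0 B:1 rd:0 wr:1>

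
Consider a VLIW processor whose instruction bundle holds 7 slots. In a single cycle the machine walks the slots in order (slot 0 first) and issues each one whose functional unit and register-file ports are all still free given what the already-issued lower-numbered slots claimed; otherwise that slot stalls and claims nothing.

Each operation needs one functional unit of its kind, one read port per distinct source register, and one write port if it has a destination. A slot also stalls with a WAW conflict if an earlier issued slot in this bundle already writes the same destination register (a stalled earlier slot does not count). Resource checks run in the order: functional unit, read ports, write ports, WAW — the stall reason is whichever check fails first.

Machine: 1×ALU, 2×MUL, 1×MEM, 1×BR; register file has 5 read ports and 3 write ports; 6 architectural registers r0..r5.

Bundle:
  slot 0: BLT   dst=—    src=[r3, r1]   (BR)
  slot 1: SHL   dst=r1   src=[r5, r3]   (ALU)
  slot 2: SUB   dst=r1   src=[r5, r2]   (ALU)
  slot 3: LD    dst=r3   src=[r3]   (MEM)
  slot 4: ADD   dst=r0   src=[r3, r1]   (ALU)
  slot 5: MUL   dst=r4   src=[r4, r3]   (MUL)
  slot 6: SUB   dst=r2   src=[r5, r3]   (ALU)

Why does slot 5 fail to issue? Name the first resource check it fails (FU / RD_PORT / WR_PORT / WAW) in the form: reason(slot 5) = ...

reason(slot 5) = RD_PORT

slot 0 (BR): ISSUE — free A1,Mu2,Ld1,B0 rp3 wp3
slot 1 (ALU): ISSUE — free A0,Mu2,Ld1,B0 rp1 wp2
slot 2 (ALU): stall FU — free A0,Mu2,Ld1,B0 rp1 wp2
slot 3 (MEM): ISSUE — free A0,Mu2,Ld0,B0 rp0 wp1
slot 4 (ALU): stall FU — free A0,Mu2,Ld0,B0 rp0 wp1
slot 5 (MUL): stall RD_PORT — free A0,Mu2,Ld0,B0 rp0 wp1
slot 6 (ALU): stall FU — free A0,Mu2,Ld0,B0 rp0 wp1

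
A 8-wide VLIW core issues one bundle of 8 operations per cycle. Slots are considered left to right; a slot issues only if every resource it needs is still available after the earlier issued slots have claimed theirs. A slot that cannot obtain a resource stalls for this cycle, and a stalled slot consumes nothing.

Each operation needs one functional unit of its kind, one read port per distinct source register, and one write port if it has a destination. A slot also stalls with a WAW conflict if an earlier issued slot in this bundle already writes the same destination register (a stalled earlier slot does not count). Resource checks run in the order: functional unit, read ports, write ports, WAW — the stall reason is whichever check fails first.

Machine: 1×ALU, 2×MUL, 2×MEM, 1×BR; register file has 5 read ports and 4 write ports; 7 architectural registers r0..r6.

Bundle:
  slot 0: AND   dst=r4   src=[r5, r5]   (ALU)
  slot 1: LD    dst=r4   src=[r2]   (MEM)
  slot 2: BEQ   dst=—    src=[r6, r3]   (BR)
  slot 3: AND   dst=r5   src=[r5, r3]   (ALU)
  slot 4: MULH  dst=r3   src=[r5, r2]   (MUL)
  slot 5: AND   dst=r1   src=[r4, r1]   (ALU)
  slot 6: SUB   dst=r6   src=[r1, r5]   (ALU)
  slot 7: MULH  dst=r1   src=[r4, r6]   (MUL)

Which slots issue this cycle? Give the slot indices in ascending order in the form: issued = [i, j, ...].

  0. ALU→r4 ⇒ go  {0A/2Mu/2Ld/1B | 4r 3w}
  1. MEM→r4 ⇒ no(WAW)  {0A/2Mu/2Ld/1B | 4r 3w}
  2. BR ⇒ go  {0A/2Mu/2Ld/0B | 2r 3w}
  3. ALU→r5 ⇒ no(FU)  {0A/2Mu/2Ld/0B | 2r 3w}
  4. MUL→r3 ⇒ go  {0A/1Mu/2Ld/0B | 0r 2w}
  5. ALU→r1 ⇒ no(FU)  {0A/1Mu/2Ld/0B | 0r 2w}
  6. ALU→r6 ⇒ no(FU)  {0A/1Mu/2Ld/0B | 0r 2w}
  7. MUL→r1 ⇒ no(RD_PORT)  {0A/1Mu/2Ld/0B | 0r 2w}

issued = [0, 2, 4]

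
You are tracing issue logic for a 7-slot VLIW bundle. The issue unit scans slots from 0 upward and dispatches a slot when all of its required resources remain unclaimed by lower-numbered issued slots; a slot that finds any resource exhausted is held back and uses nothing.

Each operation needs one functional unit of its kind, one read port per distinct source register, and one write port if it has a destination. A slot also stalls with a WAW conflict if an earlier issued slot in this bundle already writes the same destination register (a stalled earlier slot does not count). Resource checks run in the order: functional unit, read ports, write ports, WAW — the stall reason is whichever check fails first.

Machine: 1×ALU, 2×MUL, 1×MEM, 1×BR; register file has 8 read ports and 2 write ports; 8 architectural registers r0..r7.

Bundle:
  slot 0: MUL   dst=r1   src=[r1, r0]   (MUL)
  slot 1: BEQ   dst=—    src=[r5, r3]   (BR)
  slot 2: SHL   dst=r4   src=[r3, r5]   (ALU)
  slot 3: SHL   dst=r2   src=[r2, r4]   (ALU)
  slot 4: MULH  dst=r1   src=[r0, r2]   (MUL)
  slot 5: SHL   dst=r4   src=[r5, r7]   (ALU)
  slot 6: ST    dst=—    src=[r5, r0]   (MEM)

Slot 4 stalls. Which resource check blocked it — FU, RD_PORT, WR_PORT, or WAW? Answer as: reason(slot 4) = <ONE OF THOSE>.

slot 0 (MUL): ISSUE — free A1,Mu1,Ld1,B1 rp6 wp1
slot 1 (BR): ISSUE — free A1,Mu1,Ld1,B0 rp4 wp1
slot 2 (ALU): ISSUE — free A0,Mu1,Ld1,B0 rp2 wp0
slot 3 (ALU): stall FU — free A0,Mu1,Ld1,B0 rp2 wp0
slot 4 (MUL): stall WR_PORT — free A0,Mu1,Ld1,B0 rp2 wp0
slot 5 (ALU): stall FU — free A0,Mu1,Ld1,B0 rp2 wp0
slot 6 (MEM): ISSUE — free A0,Mu1,Ld0,B0 rp0 wp0

reason(slot 4) = WR_PORT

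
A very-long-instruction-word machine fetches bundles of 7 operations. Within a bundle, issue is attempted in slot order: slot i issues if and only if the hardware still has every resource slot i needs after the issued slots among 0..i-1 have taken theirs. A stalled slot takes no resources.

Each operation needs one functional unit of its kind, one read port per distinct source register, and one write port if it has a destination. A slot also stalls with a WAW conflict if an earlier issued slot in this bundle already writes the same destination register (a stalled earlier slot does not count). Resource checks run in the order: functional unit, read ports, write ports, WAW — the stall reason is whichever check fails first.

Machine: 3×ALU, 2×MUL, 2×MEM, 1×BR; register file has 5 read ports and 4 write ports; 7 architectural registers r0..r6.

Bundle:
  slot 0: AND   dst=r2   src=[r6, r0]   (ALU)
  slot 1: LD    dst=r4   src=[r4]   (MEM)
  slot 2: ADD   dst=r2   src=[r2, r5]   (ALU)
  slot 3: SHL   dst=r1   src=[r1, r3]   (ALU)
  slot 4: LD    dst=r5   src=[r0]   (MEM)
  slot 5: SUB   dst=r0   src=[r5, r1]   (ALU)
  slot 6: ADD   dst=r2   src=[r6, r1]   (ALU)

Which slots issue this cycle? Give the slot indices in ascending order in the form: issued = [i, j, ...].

[0] ALU needs rd=2 wr=1: ok; after: ALU=2 MUL=2 MEM=2 BR=1, R=3, W=3
[1] MEM needs rd=1 wr=1: ok; after: ALU=2 MUL=2 MEM=1 BR=1, R=2, W=2
[2] ALU needs rd=2 wr=1: WAW; after: ALU=2 MUL=2 MEM=1 BR=1, R=2, W=2
[3] ALU needs rd=2 wr=1: ok; after: ALU=1 MUL=2 MEM=1 BR=1, R=0, W=1
[4] MEM needs rd=1 wr=1: RD_PORT; after: ALU=1 MUL=2 MEM=1 BR=1, R=0, W=1
[5] ALU needs rd=2 wr=1: RD_PORT; after: ALU=1 MUL=2 MEM=1 BR=1, R=0, W=1
[6] ALU needs rd=2 wr=1: RD_PORT; after: ALU=1 MUL=2 MEM=1 BR=1, R=0, W=1

issued = [0, 1, 3]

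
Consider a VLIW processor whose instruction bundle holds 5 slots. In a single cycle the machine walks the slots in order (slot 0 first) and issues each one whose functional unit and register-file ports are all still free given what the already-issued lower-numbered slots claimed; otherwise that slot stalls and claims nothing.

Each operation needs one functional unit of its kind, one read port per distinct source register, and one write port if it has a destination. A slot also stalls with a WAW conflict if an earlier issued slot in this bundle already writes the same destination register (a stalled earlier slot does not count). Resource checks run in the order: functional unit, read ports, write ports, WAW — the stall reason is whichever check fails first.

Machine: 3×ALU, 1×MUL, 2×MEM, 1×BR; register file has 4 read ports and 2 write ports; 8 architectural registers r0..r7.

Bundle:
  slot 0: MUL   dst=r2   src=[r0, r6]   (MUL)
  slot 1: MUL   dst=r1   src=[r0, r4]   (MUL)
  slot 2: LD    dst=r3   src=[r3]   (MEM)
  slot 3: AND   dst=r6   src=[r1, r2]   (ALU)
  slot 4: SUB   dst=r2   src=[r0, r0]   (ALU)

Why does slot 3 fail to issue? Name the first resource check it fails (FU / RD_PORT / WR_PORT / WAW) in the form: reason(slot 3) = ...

reason(slot 3) = RD_PORT

[0] MUL needs rd=2 wr=1: ok; after: ALU=3 MUL=0 MEM=2 BR=1, R=2, W=1
[1] MUL needs rd=2 wr=1: FU; after: ALU=3 MUL=0 MEM=2 BR=1, R=2, W=1
[2] MEM needs rd=1 wr=1: ok; after: ALU=3 MUL=0 MEM=1 BR=1, R=1, W=0
[3] ALU needs rd=2 wr=1: RD_PORT; after: ALU=3 MUL=0 MEM=1 BR=1, R=1, W=0
[4] ALU needs rd=1 wr=1: WR_PORT; after: ALU=3 MUL=0 MEM=1 BR=1, R=1, W=0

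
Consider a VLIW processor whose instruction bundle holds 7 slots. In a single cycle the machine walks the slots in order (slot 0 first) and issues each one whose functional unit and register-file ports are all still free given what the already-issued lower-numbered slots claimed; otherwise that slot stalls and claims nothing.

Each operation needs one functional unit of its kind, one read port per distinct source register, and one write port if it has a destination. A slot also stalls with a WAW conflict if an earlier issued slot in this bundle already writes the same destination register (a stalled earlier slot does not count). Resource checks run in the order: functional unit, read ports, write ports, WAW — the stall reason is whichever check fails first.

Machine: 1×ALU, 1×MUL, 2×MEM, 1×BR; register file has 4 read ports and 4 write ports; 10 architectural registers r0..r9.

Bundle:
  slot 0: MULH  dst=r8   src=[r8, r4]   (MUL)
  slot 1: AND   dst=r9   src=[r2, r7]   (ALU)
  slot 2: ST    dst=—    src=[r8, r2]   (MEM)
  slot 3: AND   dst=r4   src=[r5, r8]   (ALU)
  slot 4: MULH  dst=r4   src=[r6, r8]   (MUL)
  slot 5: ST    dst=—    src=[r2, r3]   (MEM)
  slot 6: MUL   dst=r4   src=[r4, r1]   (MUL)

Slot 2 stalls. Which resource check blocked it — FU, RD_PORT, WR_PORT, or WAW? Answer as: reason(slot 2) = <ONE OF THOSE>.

reason(slot 2) = RD_PORT

  0. MUL→r8 ⇒ go  {1A/0Mu/2Ld/1B | 2r 3w}
  1. ALU→r9 ⇒ go  {0A/0Mu/2Ld/1B | 0r 2w}
  2. MEM ⇒ no(RD_PORT)  {0A/0Mu/2Ld/1B | 0r 2w}
  3. ALU→r4 ⇒ no(FU)  {0A/0Mu/2Ld/1B | 0r 2w}
  4. MUL→r4 ⇒ no(FU)  {0A/0Mu/2Ld/1B | 0r 2w}
  5. MEM ⇒ no(RD_PORT)  {0A/0Mu/2Ld/1B | 0r 2w}
  6. MUL→r4 ⇒ no(FU)  {0A/0Mu/2Ld/1B | 0r 2w}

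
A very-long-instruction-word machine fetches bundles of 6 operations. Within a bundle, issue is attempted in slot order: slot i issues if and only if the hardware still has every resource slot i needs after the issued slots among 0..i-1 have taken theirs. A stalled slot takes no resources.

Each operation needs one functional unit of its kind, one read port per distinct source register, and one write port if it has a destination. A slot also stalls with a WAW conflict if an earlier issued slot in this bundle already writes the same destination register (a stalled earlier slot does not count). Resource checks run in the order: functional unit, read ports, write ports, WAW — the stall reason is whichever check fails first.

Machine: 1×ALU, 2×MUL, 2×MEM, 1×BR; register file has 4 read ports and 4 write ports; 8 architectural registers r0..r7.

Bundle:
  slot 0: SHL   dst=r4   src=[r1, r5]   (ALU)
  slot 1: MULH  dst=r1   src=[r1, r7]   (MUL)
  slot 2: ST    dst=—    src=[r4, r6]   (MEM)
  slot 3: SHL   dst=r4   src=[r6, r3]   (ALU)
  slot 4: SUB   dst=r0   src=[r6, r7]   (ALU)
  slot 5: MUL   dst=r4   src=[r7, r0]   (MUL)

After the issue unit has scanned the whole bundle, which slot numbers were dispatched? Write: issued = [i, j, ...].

issued = [0, 1]

(0) want 1×ALU +2rd +1wr — yes → AL0|MU2|ME2|BR1|rd2|wr3
(1) want 1×MUL +2rd +1wr — yes → AL0|MU1|ME2|BR1|rd0|wr2
(2) want 1×MEM +2rd +0wr — RD_PORT → AL0|MU1|ME2|BR1|rd0|wr2
(3) want 1×ALU +2rd +1wr — FU → AL0|MU1|ME2|BR1|rd0|wr2
(4) want 1×ALU +2rd +1wr — FU → AL0|MU1|ME2|BR1|rd0|wr2
(5) want 1×MUL +2rd +1wr — RD_PORT → AL0|MU1|ME2|BR1|rd0|wr2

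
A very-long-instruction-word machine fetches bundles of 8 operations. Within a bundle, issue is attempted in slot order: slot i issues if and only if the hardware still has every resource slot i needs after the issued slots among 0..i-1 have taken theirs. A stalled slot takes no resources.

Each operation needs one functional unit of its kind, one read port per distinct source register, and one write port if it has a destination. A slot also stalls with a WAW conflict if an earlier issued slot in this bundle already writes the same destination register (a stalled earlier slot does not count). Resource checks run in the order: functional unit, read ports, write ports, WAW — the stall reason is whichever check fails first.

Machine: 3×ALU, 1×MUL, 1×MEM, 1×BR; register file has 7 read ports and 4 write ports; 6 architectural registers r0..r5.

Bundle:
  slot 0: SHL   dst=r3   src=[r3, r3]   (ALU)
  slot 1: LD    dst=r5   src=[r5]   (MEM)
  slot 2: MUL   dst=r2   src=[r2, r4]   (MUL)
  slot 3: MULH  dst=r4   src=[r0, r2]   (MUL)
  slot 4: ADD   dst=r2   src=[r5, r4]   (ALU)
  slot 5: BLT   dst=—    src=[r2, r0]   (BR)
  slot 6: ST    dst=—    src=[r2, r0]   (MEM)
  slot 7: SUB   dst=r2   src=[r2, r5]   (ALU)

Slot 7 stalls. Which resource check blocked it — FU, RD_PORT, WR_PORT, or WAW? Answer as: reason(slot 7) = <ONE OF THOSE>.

reason(slot 7) = RD_PORT

#0 ALU src=r3,r3 dispatched  <A:2 Mu:1 Ld:1 B:1 rd:6 wr:3>
#1 MEM src=r5 dispatched  <A:2 Mu:1 Ld:0 B:1 rd:5 wr:2>
#2 MUL src=r2,r4 dispatched  <A:2 Mu:0 Ld:0 B:1 rd:3 wr:1>
#3 MUL src=r0,r2 held:FU  <A:2 Mu:0 Ld:0 B:1 rd:3 wr:1>
#4 ALU src=r5,r4 held:WAW  <A:2 Mu:0 Ld:0 B:1 rd:3 wr:1>
#5 BR src=r2,r0 dispatched  <A:2 Mu:0 Ld:0 B:0 rd:1 wr:1>
#6 MEM src=r2,r0 held:FU  <A:2 Mu:0 Ld:0 B:0 rd:1 wr:1>
#7 ALU src=r2,r5 held:RD_PORT  <A:2 Mu:0 Ld:0 B:0 rd:1 wr:1>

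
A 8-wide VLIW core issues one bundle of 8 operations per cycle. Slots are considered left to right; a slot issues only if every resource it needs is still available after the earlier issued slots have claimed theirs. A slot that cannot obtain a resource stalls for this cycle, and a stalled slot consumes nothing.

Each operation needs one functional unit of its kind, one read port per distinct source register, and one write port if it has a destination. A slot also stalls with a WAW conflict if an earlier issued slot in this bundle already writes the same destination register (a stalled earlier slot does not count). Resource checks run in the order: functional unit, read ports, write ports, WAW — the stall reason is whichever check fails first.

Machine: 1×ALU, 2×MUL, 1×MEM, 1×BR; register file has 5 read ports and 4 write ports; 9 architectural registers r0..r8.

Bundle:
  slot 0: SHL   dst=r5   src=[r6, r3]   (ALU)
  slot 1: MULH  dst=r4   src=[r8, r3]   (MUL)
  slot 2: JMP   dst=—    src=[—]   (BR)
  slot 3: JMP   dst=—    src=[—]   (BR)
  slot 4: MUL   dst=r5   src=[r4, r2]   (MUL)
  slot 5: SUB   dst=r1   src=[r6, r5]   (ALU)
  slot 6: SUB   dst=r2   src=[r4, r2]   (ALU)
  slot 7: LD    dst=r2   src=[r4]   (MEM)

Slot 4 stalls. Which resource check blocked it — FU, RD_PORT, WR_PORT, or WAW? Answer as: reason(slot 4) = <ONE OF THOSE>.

reason(slot 4) = RD_PORT

#0 ALU src=r6,r3 dispatched  <A:0 Mu:2 Ld:1 B:1 rd:3 wr:3>
#1 MUL src=r8,r3 dispatched  <A:0 Mu:1 Ld:1 B:1 rd:1 wr:2>
#2 BR src=- dispatched  <A:0 Mu:1 Ld:1 B:0 rd:1 wr:2>
#3 BR src=- held:FU  <A:0 Mu:1 Ld:1 B:0 rd:1 wr:2>
#4 MUL src=r4,r2 held:RD_PORT  <A:0 Mu:1 Ld:1 B:0 rd:1 wr:2>
#5 ALU src=r6,r5 held:FU  <A:0 Mu:1 Ld:1 B:0 rd:1 wr:2>
#6 ALU src=r4,r2 held:FU  <A:0 Mu:1 Ld:1 B:0 rd:1 wr:2>
#7 MEM src=r4 dispatched  <A:0 Mu:1 Ld:0 B:0 rd:0 wr:1>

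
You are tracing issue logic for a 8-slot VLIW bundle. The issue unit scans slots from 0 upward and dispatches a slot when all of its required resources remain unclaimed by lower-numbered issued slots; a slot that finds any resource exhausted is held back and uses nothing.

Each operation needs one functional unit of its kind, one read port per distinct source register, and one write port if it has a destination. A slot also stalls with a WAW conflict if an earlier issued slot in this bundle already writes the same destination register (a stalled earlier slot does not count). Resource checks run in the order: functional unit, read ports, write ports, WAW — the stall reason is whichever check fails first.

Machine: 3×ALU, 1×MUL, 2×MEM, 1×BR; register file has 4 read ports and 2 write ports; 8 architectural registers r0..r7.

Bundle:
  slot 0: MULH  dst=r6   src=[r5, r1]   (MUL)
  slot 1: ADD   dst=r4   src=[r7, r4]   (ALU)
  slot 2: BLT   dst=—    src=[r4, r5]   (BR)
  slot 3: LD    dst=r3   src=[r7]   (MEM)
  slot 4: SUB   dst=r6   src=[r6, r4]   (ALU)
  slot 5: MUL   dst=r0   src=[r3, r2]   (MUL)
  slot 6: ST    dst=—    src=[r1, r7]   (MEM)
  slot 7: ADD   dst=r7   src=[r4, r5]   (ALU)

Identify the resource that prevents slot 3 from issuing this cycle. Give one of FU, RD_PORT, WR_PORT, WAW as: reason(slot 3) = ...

reason(slot 3) = RD_PORT

  0. MUL→r6 ⇒ go  {3A/0Mu/2Ld/1B | 2r 1w}
  1. ALU→r4 ⇒ go  {2A/0Mu/2Ld/1B | 0r 0w}
  2. BR ⇒ no(RD_PORT)  {2A/0Mu/2Ld/1B | 0r 0w}
  3. MEM→r3 ⇒ no(RD_PORT)  {2A/0Mu/2Ld/1B | 0r 0w}
  4. ALU→r6 ⇒ no(RD_PORT)  {2A/0Mu/2Ld/1B | 0r 0w}
  5. MUL→r0 ⇒ no(FU)  {2A/0Mu/2Ld/1B | 0r 0w}
  6. MEM ⇒ no(RD_PORT)  {2A/0Mu/2Ld/1B | 0r 0w}
  7. ALU→r7 ⇒ no(RD_PORT)  {2A/0Mu/2Ld/1B | 0r 0w}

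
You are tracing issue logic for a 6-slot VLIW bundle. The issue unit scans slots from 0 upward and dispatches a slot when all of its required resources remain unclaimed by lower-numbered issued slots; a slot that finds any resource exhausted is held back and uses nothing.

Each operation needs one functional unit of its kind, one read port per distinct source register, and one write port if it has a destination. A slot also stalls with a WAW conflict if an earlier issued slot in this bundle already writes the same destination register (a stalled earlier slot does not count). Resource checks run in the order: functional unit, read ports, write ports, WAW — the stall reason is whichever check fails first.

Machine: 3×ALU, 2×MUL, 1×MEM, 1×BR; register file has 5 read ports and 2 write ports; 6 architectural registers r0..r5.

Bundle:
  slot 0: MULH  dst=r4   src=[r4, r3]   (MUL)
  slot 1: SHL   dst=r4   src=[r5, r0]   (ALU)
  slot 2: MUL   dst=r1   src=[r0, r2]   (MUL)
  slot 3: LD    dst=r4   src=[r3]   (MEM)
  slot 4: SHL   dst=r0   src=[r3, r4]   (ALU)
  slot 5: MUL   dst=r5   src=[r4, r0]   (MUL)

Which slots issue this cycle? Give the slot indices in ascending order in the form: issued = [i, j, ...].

issued = [0, 2]

[0] MUL needs rd=2 wr=1: ok; after: ALU=3 MUL=1 MEM=1 BR=1, R=3, W=1
[1] ALU needs rd=2 wr=1: WAW; after: ALU=3 MUL=1 MEM=1 BR=1, R=3, W=1
[2] MUL needs rd=2 wr=1: ok; after: ALU=3 MUL=0 MEM=1 BR=1, R=1, W=0
[3] MEM needs rd=1 wr=1: WR_PORT; after: ALU=3 MUL=0 MEM=1 BR=1, R=1, W=0
[4] ALU needs rd=2 wr=1: RD_PORT; after: ALU=3 MUL=0 MEM=1 BR=1, R=1, W=0
[5] MUL needs rd=2 wr=1: FU; after: ALU=3 MUL=0 MEM=1 BR=1, R=1, W=0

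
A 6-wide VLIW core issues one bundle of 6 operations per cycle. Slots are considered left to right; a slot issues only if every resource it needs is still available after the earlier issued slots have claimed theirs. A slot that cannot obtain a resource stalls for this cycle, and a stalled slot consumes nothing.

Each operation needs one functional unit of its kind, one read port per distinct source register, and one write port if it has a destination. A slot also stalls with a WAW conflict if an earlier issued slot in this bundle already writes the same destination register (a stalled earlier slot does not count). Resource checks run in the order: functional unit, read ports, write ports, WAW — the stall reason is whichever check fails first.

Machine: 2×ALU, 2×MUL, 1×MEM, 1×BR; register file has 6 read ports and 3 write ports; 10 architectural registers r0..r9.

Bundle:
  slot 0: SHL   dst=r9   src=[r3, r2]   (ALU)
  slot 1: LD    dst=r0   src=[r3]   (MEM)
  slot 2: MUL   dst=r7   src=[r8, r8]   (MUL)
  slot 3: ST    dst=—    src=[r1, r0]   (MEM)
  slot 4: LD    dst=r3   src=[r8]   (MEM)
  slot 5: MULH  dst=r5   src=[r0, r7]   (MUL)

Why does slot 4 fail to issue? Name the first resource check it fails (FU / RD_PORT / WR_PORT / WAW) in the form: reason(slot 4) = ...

reason(slot 4) = FU

#0 ALU src=r3,r2 dispatched  <A:1 Mu:2 Ld:1 B:1 rd:4 wr:2>
#1 MEM src=r3 dispatched  <A:1 Mu:2 Ld:0 B:1 rd:3 wr:1>
#2 MUL src=r8,r8 dispatched  <A:1 Mu:1 Ld:0 B:1 rd:2 wr:0>
#3 MEM src=r1,r0 held:FU  <A:1 Mu:1 Ld:0 B:1 rd:2 wr:0>
#4 MEM src=r8 held:FU  <A:1 Mu:1 Ld:0 B:1 rd:2 wr:0>
#5 MUL src=r0,r7 held:WR_PORT  <A:1 Mu:1 Ld:0 B:1 rd:2 wr:0>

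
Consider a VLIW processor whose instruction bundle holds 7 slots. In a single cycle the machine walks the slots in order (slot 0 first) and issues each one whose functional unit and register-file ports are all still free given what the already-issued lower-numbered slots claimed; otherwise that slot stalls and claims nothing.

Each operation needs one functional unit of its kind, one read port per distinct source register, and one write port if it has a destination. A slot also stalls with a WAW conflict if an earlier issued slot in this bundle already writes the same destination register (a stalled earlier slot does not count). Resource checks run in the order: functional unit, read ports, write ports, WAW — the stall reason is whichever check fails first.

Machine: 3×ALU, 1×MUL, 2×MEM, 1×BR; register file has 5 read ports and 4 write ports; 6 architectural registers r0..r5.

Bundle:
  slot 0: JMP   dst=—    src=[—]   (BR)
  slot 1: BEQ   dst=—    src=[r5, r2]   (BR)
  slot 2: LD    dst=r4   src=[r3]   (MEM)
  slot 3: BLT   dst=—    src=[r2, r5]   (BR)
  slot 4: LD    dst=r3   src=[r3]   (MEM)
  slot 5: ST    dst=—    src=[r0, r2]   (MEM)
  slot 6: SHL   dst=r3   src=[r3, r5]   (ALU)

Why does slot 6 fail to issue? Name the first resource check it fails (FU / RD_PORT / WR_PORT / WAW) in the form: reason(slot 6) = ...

[0] BR needs rd=0 wr=0: ok; after: ALU=3 MUL=1 MEM=2 BR=0, R=5, W=4
[1] BR needs rd=2 wr=0: FU; after: ALU=3 MUL=1 MEM=2 BR=0, R=5, W=4
[2] MEM needs rd=1 wr=1: ok; after: ALU=3 MUL=1 MEM=1 BR=0, R=4, W=3
[3] BR needs rd=2 wr=0: FU; after: ALU=3 MUL=1 MEM=1 BR=0, R=4, W=3
[4] MEM needs rd=1 wr=1: ok; after: ALU=3 MUL=1 MEM=0 BR=0, R=3, W=2
[5] MEM needs rd=2 wr=0: FU; after: ALU=3 MUL=1 MEM=0 BR=0, R=3, W=2
[6] ALU needs rd=2 wr=1: WAW; after: ALU=3 MUL=1 MEM=0 BR=0, R=3, W=2

reason(slot 6) = WAW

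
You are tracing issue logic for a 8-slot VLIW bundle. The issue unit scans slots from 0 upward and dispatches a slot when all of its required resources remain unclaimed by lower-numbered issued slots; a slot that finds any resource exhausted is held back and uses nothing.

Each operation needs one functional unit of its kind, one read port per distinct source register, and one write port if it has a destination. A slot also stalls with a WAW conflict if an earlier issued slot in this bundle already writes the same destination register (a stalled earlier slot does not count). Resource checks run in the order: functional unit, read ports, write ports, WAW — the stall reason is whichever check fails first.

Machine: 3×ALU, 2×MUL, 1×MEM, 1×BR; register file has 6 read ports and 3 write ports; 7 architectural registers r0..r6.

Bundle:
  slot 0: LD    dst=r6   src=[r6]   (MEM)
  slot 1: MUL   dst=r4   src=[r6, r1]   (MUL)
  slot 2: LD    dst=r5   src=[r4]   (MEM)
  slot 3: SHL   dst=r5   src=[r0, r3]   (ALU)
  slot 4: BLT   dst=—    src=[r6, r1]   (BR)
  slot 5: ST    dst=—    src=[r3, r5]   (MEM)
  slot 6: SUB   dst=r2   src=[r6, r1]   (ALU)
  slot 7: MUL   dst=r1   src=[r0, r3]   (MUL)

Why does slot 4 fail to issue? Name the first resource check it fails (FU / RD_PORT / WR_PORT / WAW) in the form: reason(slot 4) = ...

reason(slot 4) = RD_PORT

[0] MEM needs rd=1 wr=1: ok; after: ALU=3 MUL=2 MEM=0 BR=1, R=5, W=2
[1] MUL needs rd=2 wr=1: ok; after: ALU=3 MUL=1 MEM=0 BR=1, R=3, W=1
[2] MEM needs rd=1 wr=1: FU; after: ALU=3 MUL=1 MEM=0 BR=1, R=3, W=1
[3] ALU needs rd=2 wr=1: ok; after: ALU=2 MUL=1 MEM=0 BR=1, R=1, W=0
[4] BR needs rd=2 wr=0: RD_PORT; after: ALU=2 MUL=1 MEM=0 BR=1, R=1, W=0
[5] MEM needs rd=2 wr=0: FU; after: ALU=2 MUL=1 MEM=0 BR=1, R=1, W=0
[6] ALU needs rd=2 wr=1: RD_PORT; after: ALU=2 MUL=1 MEM=0 BR=1, R=1, W=0
[7] MUL needs rd=2 wr=1: RD_PORT; after: ALU=2 MUL=1 MEM=0 BR=1, R=1, W=0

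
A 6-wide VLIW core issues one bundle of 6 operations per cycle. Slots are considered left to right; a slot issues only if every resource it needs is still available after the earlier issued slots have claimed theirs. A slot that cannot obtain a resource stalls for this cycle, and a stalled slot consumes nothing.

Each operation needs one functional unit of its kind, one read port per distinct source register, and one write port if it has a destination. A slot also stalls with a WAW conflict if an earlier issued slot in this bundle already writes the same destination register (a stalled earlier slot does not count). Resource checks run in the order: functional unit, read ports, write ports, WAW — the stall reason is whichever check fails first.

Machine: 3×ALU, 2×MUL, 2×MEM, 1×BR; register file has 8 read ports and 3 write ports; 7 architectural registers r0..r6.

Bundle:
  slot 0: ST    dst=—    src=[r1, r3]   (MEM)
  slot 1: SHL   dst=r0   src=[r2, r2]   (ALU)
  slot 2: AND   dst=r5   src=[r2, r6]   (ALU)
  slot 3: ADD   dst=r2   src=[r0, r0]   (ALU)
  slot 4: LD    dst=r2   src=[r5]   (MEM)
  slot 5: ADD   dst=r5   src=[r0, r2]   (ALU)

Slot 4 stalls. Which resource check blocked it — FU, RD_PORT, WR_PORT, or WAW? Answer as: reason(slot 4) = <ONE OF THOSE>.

reason(slot 4) = WR_PORT

(0) want 1×MEM +2rd +0wr — yes → AL3|MU2|ME1|BR1|rd6|wr3
(1) want 1×ALU +1rd +1wr — yes → AL2|MU2|ME1|BR1|rd5|wr2
(2) want 1×ALU +2rd +1wr — yes → AL1|MU2|ME1|BR1|rd3|wr1
(3) want 1×ALU +1rd +1wr — yes → AL0|MU2|ME1|BR1|rd2|wr0
(4) want 1×MEM +1rd +1wr — WR_PORT → AL0|MU2|ME1|BR1|rd2|wr0
(5) want 1×ALU +2rd +1wr — FU → AL0|MU2|ME1|BR1|rd2|wr0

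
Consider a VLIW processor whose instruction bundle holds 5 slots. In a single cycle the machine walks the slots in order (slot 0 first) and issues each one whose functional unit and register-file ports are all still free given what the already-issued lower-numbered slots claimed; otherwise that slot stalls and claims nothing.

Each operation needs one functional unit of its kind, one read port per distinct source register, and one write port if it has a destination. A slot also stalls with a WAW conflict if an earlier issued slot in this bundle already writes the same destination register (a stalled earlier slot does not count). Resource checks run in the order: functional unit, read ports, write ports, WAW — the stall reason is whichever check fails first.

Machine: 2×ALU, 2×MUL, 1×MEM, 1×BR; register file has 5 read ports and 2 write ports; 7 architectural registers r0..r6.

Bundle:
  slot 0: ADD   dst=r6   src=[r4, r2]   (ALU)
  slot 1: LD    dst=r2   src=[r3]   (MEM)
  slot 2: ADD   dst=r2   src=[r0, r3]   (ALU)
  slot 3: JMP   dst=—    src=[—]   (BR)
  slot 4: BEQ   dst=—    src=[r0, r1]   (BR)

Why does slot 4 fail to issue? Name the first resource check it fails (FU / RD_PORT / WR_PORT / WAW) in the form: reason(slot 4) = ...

[0] ALU needs rd=2 wr=1: ok; after: ALU=1 MUL=2 MEM=1 BR=1, R=3, W=1
[1] MEM needs rd=1 wr=1: ok; after: ALU=1 MUL=2 MEM=0 BR=1, R=2, W=0
[2] ALU needs rd=2 wr=1: WR_PORT; after: ALU=1 MUL=2 MEM=0 BR=1, R=2, W=0
[3] BR needs rd=0 wr=0: ok; after: ALU=1 MUL=2 MEM=0 BR=0, R=2, W=0
[4] BR needs rd=2 wr=0: FU; after: ALU=1 MUL=2 MEM=0 BR=0, R=2, W=0

reason(slot 4) = FU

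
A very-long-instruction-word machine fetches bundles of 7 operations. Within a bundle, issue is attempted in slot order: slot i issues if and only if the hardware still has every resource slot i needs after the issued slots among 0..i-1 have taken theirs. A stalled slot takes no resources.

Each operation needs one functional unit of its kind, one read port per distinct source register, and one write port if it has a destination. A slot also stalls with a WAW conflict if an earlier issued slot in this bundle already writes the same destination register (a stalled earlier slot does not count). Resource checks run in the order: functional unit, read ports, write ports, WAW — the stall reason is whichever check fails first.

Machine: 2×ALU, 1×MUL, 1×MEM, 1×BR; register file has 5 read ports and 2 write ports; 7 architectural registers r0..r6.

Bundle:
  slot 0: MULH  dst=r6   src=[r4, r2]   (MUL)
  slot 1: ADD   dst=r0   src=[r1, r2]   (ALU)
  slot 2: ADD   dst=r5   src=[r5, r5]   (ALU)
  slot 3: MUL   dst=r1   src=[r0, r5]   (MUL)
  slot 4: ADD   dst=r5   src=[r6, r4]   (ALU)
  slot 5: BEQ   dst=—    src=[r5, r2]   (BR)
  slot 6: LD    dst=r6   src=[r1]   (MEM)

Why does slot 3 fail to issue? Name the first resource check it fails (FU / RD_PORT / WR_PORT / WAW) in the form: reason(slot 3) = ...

#0 MUL src=r4,r2 dispatched  <A:2 Mu:0 Ld:1 B:1 rd:3 wr:1>
#1 ALU src=r1,r2 dispatched  <A:1 Mu:0 Ld:1 B:1 rd:1 wr:0>
#2 ALU src=r5,r5 held:WR_PORT  <A:1 Mu:0 Ld:1 B:1 rd:1 wr:0>
#3 MUL src=r0,r5 held:FU  <A:1 Mu:0 Ld:1 B:1 rd:1 wr:0>
#4 ALU src=r6,r4 held:RD_PORT  <A:1 Mu:0 Ld:1 B:1 rd:1 wr:0>
#5 BR src=r5,r2 held:RD_PORT  <A:1 Mu:0 Ld:1 B:1 rd:1 wr:0>
#6 MEM src=r1 held:WR_PORT  <A:1 Mu:0 Ld:1 B:1 rd:1 wr:0>

reason(slot 3) = FU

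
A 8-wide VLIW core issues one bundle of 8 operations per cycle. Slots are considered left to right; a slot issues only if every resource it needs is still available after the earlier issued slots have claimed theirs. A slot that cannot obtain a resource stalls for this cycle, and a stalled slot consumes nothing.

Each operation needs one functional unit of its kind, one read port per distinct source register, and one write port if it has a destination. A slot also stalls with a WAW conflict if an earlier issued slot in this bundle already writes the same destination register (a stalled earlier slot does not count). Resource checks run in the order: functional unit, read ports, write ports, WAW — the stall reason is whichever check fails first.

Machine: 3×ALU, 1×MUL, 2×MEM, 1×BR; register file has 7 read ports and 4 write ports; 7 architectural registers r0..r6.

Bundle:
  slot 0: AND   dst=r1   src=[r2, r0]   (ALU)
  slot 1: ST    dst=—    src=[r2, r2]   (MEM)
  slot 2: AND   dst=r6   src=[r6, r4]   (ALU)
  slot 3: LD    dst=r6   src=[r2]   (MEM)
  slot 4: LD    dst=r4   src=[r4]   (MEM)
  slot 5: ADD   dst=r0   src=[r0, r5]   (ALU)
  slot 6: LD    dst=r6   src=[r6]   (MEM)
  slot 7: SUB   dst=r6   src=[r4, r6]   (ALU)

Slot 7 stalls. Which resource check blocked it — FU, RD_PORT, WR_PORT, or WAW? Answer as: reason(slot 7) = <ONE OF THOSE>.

reason(slot 7) = RD_PORT

slot 0 (ALU): ISSUE — free A2,Mu1,Ld2,B1 rp5 wp3
slot 1 (MEM): ISSUE — free A2,Mu1,Ld1,B1 rp4 wp3
slot 2 (ALU): ISSUE — free A1,Mu1,Ld1,B1 rp2 wp2
slot 3 (MEM): stall WAW — free A1,Mu1,Ld1,B1 rp2 wp2
slot 4 (MEM): ISSUE — free A1,Mu1,Ld0,B1 rp1 wp1
slot 5 (ALU): stall RD_PORT — free A1,Mu1,Ld0,B1 rp1 wp1
slot 6 (MEM): stall FU — free A1,Mu1,Ld0,B1 rp1 wp1
slot 7 (ALU): stall RD_PORT — free A1,Mu1,Ld0,B1 rp1 wp1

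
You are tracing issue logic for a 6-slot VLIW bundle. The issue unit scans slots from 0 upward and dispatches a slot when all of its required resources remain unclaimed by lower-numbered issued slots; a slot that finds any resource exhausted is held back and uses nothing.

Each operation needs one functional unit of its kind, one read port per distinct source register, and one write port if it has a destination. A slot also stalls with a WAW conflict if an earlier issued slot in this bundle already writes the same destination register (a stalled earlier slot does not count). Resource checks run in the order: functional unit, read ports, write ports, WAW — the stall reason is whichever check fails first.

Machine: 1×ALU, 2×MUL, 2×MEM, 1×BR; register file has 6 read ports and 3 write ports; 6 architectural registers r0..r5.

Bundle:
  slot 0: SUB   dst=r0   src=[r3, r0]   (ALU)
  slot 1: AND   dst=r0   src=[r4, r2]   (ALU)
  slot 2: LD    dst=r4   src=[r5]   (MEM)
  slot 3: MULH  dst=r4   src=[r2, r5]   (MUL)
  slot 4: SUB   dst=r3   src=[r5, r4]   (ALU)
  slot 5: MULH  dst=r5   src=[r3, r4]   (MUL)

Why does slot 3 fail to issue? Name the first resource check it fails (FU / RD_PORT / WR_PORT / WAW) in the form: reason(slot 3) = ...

  0. ALU→r0 ⇒ go  {0A/2Mu/2Ld/1B | 4r 2w}
  1. ALU→r0 ⇒ no(FU)  {0A/2Mu/2Ld/1B | 4r 2w}
  2. MEM→r4 ⇒ go  {0A/2Mu/1Ld/1B | 3r 1w}
  3. MUL→r4 ⇒ no(WAW)  {0A/2Mu/1Ld/1B | 3r 1w}
  4. ALU→r3 ⇒ no(FU)  {0A/2Mu/1Ld/1B | 3r 1w}
  5. MUL→r5 ⇒ go  {0A/1Mu/1Ld/1B | 1r 0w}

reason(slot 3) = WAW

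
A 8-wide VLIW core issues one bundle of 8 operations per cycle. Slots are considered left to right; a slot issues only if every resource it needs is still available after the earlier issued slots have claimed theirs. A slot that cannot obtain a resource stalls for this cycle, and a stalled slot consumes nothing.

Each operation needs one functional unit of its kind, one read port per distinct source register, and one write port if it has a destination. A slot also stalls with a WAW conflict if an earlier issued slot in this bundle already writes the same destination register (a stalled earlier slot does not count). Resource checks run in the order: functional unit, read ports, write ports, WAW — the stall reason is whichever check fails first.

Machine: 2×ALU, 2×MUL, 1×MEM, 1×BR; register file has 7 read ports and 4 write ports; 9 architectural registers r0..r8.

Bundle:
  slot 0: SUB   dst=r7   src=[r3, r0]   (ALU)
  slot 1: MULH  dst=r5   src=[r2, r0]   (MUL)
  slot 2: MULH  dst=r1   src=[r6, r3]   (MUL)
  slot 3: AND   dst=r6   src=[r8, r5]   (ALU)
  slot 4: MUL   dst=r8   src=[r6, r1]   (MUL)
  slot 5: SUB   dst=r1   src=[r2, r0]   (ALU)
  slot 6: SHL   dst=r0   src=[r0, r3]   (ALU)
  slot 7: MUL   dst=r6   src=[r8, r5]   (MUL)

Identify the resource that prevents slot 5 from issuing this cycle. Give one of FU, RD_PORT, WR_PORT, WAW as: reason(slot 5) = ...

  0. ALU→r7 ⇒ go  {1A/2Mu/1Ld/1B | 5r 3w}
  1. MUL→r5 ⇒ go  {1A/1Mu/1Ld/1B | 3r 2w}
  2. MUL→r1 ⇒ go  {1A/0Mu/1Ld/1B | 1r 1w}
  3. ALU→r6 ⇒ no(RD_PORT)  {1A/0Mu/1Ld/1B | 1r 1w}
  4. MUL→r8 ⇒ no(FU)  {1A/0Mu/1Ld/1B | 1r 1w}
  5. ALU→r1 ⇒ no(RD_PORT)  {1A/0Mu/1Ld/1B | 1r 1w}
  6. ALU→r0 ⇒ no(RD_PORT)  {1A/0Mu/1Ld/1B | 1r 1w}
  7. MUL→r6 ⇒ no(FU)  {1A/0Mu/1Ld/1B | 1r 1w}

reason(slot 5) = RD_PORT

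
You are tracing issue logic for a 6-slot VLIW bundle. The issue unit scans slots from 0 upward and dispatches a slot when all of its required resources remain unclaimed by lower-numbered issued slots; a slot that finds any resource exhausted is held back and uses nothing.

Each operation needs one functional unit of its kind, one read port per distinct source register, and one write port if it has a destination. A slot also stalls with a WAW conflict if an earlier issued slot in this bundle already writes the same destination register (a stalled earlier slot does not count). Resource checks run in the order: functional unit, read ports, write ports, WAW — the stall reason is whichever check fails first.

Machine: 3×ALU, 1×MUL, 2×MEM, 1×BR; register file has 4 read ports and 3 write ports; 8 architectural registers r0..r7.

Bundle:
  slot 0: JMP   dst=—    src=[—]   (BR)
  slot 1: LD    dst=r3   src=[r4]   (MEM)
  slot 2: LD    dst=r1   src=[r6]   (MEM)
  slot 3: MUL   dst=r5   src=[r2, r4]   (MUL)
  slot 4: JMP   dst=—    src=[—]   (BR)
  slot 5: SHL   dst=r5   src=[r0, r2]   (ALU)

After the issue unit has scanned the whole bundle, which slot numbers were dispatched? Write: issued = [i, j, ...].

#0 BR src=- dispatched  <A:3 Mu:1 Ld:2 B:0 rd:4 wr:3>
#1 MEM src=r4 dispatched  <A:3 Mu:1 Ld:1 B:0 rd:3 wr:2>
#2 MEM src=r6 dispatched  <A:3 Mu:1 Ld:0 B:0 rd:2 wr:1>
#3 MUL src=r2,r4 dispatched  <A:3 Mu:0 Ld:0 B:0 rd:0 wr:0>
#4 BR src=- held:FU  <A:3 Mu:0 Ld:0 B:0 rd:0 wr:0>
#5 ALU src=r0,r2 held:RD_PORT  <A:3 Mu:0 Ld:0 B:0 rd:0 wr:0>

issued = [0, 1, 2, 3]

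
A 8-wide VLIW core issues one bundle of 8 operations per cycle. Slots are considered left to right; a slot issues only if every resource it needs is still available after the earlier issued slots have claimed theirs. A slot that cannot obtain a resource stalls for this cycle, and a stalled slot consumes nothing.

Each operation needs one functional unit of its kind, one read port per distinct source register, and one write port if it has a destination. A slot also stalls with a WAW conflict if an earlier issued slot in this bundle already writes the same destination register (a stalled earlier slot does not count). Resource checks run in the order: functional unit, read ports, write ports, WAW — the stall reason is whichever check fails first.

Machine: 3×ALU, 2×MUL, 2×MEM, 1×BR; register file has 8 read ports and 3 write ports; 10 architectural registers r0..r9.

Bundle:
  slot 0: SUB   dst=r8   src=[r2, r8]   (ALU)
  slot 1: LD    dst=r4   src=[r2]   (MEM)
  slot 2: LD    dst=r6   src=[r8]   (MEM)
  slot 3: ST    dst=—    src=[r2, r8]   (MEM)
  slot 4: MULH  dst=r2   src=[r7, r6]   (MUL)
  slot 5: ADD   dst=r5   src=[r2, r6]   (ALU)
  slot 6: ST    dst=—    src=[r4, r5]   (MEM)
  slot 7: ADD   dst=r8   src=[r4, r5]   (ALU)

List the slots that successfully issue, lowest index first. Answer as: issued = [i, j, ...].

slot 0 (ALU): ISSUE — free A2,Mu2,Ld2,B1 rp6 wp2
slot 1 (MEM): ISSUE — free A2,Mu2,Ld1,B1 rp5 wp1
slot 2 (MEM): ISSUE — free A2,Mu2,Ld0,B1 rp4 wp0
slot 3 (MEM): stall FU — free A2,Mu2,Ld0,B1 rp4 wp0
slot 4 (MUL): stall WR_PORT — free A2,Mu2,Ld0,B1 rp4 wp0
slot 5 (ALU): stall WR_PORT — free A2,Mu2,Ld0,B1 rp4 wp0
slot 6 (MEM): stall FU — free A2,Mu2,Ld0,B1 rp4 wp0
slot 7 (ALU): stall WR_PORT — free A2,Mu2,Ld0,B1 rp4 wp0

issued = [0, 1, 2]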